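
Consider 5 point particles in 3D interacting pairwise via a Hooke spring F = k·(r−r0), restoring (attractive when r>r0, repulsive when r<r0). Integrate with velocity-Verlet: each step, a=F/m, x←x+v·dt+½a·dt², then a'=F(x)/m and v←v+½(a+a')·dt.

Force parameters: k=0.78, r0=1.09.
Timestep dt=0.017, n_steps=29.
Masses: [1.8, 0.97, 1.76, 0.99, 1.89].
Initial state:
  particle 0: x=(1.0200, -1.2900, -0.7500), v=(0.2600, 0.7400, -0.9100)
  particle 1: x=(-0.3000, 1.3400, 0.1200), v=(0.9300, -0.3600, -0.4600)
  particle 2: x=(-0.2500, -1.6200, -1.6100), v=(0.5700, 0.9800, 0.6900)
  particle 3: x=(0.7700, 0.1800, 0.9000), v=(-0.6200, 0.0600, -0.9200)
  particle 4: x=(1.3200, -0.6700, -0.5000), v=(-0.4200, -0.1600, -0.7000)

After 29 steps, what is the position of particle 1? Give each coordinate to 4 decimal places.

(0.3204, 0.7316, -0.2695)

step 0: x0=(1.0200, -1.2900, -0.7500) x1=(-0.3000, 1.3400, 0.1200) x2=(-0.2500, -1.6200, -1.6100) x3=(0.7700, 0.1800, 0.9000) x4=(1.3200, -0.6700, -0.5000)
step 1: x0=(1.0243, -1.2773, -0.7654) x1=(-0.2839, 1.3333, 0.1120) x2=(-0.2402, -1.6031, -1.5980) x3=(0.7594, 0.1808, 0.8840) x4=(1.3128, -0.6726, -0.5119)
step 2: x0=(1.0285, -1.2643, -0.7807) x1=(-0.2673, 1.3253, 0.1035) x2=(-0.2302, -1.5857, -1.5856) x3=(0.7486, 0.1812, 0.8672) x4=(1.3053, -0.6751, -0.5237)
step 3: x0=(1.0324, -1.2511, -0.7958) x1=(-0.2503, 1.3161, 0.0947) x2=(-0.2199, -1.5679, -1.5727) x3=(0.7376, 0.1812, 0.8497) x4=(1.2976, -0.6774, -0.5354)
step 4: x0=(1.0362, -1.2377, -0.8109) x1=(-0.2327, 1.3057, 0.0854) x2=(-0.2095, -1.5496, -1.5594) x3=(0.7266, 0.1808, 0.8315) x4=(1.2898, -0.6796, -0.5471)
step 5: x0=(1.0398, -1.2240, -0.8257) x1=(-0.2147, 1.2942, 0.0757) x2=(-0.1988, -1.5308, -1.5457) x3=(0.7154, 0.1800, 0.8125) x4=(1.2817, -0.6816, -0.5587)
step 6: x0=(1.0432, -1.2101, -0.8405) x1=(-0.1962, 1.2815, 0.0656) x2=(-0.1879, -1.5116, -1.5316) x3=(0.7040, 0.1788, 0.7929) x4=(1.2735, -0.6834, -0.5703)
step 7: x0=(1.0464, -1.1959, -0.8551) x1=(-0.1772, 1.2677, 0.0551) x2=(-0.1769, -1.4920, -1.5170) x3=(0.6926, 0.1772, 0.7726) x4=(1.2651, -0.6850, -0.5818)
step 8: x0=(1.0495, -1.1816, -0.8697) x1=(-0.1579, 1.2527, 0.0441) x2=(-0.1656, -1.4719, -1.5021) x3=(0.6811, 0.1752, 0.7516) x4=(1.2565, -0.6865, -0.5932)
step 9: x0=(1.0523, -1.1670, -0.8840) x1=(-0.1381, 1.2367, 0.0328) x2=(-0.1542, -1.4515, -1.4868) x3=(0.6694, 0.1728, 0.7299) x4=(1.2477, -0.6877, -0.6045)
step 10: x0=(1.0551, -1.1522, -0.8983) x1=(-0.1179, 1.2196, 0.0211) x2=(-0.1426, -1.4306, -1.4711) x3=(0.6577, 0.1700, 0.7076) x4=(1.2388, -0.6889, -0.6157)
step 11: x0=(1.0576, -1.1372, -0.9124) x1=(-0.0974, 1.2014, 0.0090) x2=(-0.1308, -1.4094, -1.4551) x3=(0.6459, 0.1669, 0.6847) x4=(1.2297, -0.6898, -0.6268)
step 12: x0=(1.0600, -1.1220, -0.9265) x1=(-0.0764, 1.1823, -0.0035) x2=(-0.1189, -1.3878, -1.4387) x3=(0.6341, 0.1634, 0.6611) x4=(1.2205, -0.6905, -0.6379)
step 13: x0=(1.0622, -1.1067, -0.9404) x1=(-0.0552, 1.1621, -0.0164) x2=(-0.1069, -1.3658, -1.4221) x3=(0.6222, 0.1595, 0.6370) x4=(1.2111, -0.6911, -0.6488)
step 14: x0=(1.0643, -1.0911, -0.9541) x1=(-0.0335, 1.1410, -0.0297) x2=(-0.0946, -1.3434, -1.4051) x3=(0.6103, 0.1553, 0.6122) x4=(1.2016, -0.6915, -0.6597)
step 15: x0=(1.0663, -1.0754, -0.9678) x1=(-0.0116, 1.1190, -0.0433) x2=(-0.0823, -1.3208, -1.3878) x3=(0.5984, 0.1507, 0.5870) x4=(1.1920, -0.6917, -0.6705)
step 16: x0=(1.0680, -1.0595, -0.9814) x1=(0.0106, 1.0961, -0.0573) x2=(-0.0698, -1.2978, -1.3702) x3=(0.5864, 0.1457, 0.5611) x4=(1.1822, -0.6918, -0.6811)
step 17: x0=(1.0697, -1.0434, -0.9949) x1=(0.0332, 1.0723, -0.0717) x2=(-0.0573, -1.2745, -1.3523) x3=(0.5745, 0.1404, 0.5348) x4=(1.1723, -0.6917, -0.6917)
step 18: x0=(1.0712, -1.0272, -1.0082) x1=(0.0560, 1.0477, -0.0864) x2=(-0.0446, -1.2508, -1.3342) x3=(0.5625, 0.1348, 0.5079) x4=(1.1623, -0.6914, -0.7021)
step 19: x0=(1.0726, -1.0108, -1.0215) x1=(0.0790, 1.0222, -0.1014) x2=(-0.0318, -1.2269, -1.3159) x3=(0.5505, 0.1289, 0.4806) x4=(1.1521, -0.6909, -0.7124)
step 20: x0=(1.0739, -0.9943, -1.0347) x1=(0.1023, 0.9960, -0.1168) x2=(-0.0189, -1.2027, -1.2973) x3=(0.5386, 0.1226, 0.4528) x4=(1.1419, -0.6903, -0.7226)
step 21: x0=(1.0751, -0.9776, -1.0478) x1=(0.1259, 0.9691, -0.1326) x2=(-0.0059, -1.1783, -1.2785) x3=(0.5267, 0.1160, 0.4246) x4=(1.1316, -0.6895, -0.7327)
step 22: x0=(1.0761, -0.9608, -1.0608) x1=(0.1496, 0.9415, -0.1486) x2=(0.0071, -1.1536, -1.2594) x3=(0.5148, 0.1091, 0.3960) x4=(1.1211, -0.6885, -0.7427)
step 23: x0=(1.0771, -0.9439, -1.0737) x1=(0.1735, 0.9132, -0.1650) x2=(0.0202, -1.1287, -1.2402) x3=(0.5030, 0.1019, 0.3669) x4=(1.1106, -0.6874, -0.7526)
step 24: x0=(1.0779, -0.9268, -1.0866) x1=(0.1976, 0.8843, -0.1817) x2=(0.0334, -1.1035, -1.2209) x3=(0.4912, 0.0945, 0.3375) x4=(1.1000, -0.6861, -0.7623)
step 25: x0=(1.0787, -0.9096, -1.0994) x1=(0.2219, 0.8548, -0.1987) x2=(0.0466, -1.0781, -1.2013) x3=(0.4794, 0.0867, 0.3078) x4=(1.0894, -0.6847, -0.7719)
step 26: x0=(1.0794, -0.8924, -1.1122) x1=(0.2464, 0.8247, -0.2160) x2=(0.0599, -1.0526, -1.1816) x3=(0.4677, 0.0786, 0.2777) x4=(1.0786, -0.6832, -0.7814)
step 27: x0=(1.0800, -0.8750, -1.1249) x1=(0.2709, 0.7942, -0.2335) x2=(0.0732, -1.0269, -1.1617) x3=(0.4561, 0.0703, 0.2473) x4=(1.0678, -0.6815, -0.7908)
step 28: x0=(1.0805, -0.8575, -1.1375) x1=(0.2956, 0.7631, -0.2514) x2=(0.0865, -1.0010, -1.1418) x3=(0.4445, 0.0617, 0.2166) x4=(1.0570, -0.6797, -0.8000)
step 29: x0=(1.0810, -0.8399, -1.1502) x1=(0.3204, 0.7316, -0.2695) x2=(0.0999, -0.9749, -1.1217) x3=(0.4330, 0.0529, 0.1857) x4=(1.0461, -0.6777, -0.8092)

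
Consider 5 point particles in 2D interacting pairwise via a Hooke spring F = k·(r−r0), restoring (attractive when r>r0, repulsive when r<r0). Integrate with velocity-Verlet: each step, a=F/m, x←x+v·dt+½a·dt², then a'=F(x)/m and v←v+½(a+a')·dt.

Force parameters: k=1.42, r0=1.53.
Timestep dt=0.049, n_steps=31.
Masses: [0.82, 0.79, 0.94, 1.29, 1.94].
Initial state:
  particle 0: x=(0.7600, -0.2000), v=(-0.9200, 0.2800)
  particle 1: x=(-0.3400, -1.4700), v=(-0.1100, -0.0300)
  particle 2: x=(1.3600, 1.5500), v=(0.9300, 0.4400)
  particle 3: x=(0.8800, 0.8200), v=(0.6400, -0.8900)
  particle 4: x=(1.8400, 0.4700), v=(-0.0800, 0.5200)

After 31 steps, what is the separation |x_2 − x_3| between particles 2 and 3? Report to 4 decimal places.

2.2990

step 0: x0=(0.7600, -0.2000) x1=(-0.3400, -1.4700) x2=(1.3600, 1.5500) x3=(0.8800, 0.8200) x4=(1.8400, 0.4700)
step 1: x0=(0.7144, -0.1872) x1=(-0.3398, -1.4636) x2=(1.4041, 1.5695) x3=(0.9097, 0.7753) x4=(1.8359, 0.4944)
step 2: x0=(0.6677, -0.1761) x1=(-0.3284, -1.4414) x2=(1.4447, 1.5847) x3=(0.9360, 0.7288) x4=(1.8315, 0.5164)
step 3: x0=(0.6202, -0.1665) x1=(-0.3059, -1.4040) x2=(1.4817, 1.5954) x3=(0.9593, 0.6806) x4=(1.8268, 0.5360)
step 4: x0=(0.5719, -0.1580) x1=(-0.2726, -1.3519) x2=(1.5147, 1.6016) x3=(0.9795, 0.6311) x4=(1.8220, 0.5533)
step 5: x0=(0.5233, -0.1502) x1=(-0.2292, -1.2862) x2=(1.5436, 1.6031) x3=(0.9971, 0.5805) x4=(1.8170, 0.5683)
step 6: x0=(0.4743, -0.1423) x1=(-0.1764, -1.2082) x2=(1.5683, 1.6002) x3=(1.0122, 0.5289) x4=(1.8119, 0.5810)
step 7: x0=(0.4254, -0.1338) x1=(-0.1151, -1.1193) x2=(1.5887, 1.5928) x3=(1.0253, 0.4766) x4=(1.8068, 0.5917)
step 8: x0=(0.3767, -0.1239) x1=(-0.0464, -1.0214) x2=(1.6048, 1.5814) x3=(1.0367, 0.4237) x4=(1.8018, 0.6005)
step 9: x0=(0.3284, -0.1116) x1=(0.0287, -0.9163) x2=(1.6167, 1.5662) x3=(1.0468, 0.3703) x4=(1.7969, 0.6075)
step 10: x0=(0.2807, -0.0962) x1=(0.1090, -0.8061) x2=(1.6245, 1.5476) x3=(1.0561, 0.3166) x4=(1.7922, 0.6129)
step 11: x0=(0.2335, -0.0766) x1=(0.1934, -0.6931) x2=(1.6283, 1.5262) x3=(1.0650, 0.2627) x4=(1.7877, 0.6170)
step 12: x0=(0.1864, -0.0521) x1=(0.2813, -0.5792) x2=(1.6283, 1.5024) x3=(1.0740, 0.2087) x4=(1.7836, 0.6199)
step 13: x0=(0.1385, -0.0221) x1=(0.3723, -0.4662) x2=(1.6248, 1.4768) x3=(1.0836, 0.1546) x4=(1.7799, 0.6217)
step 14: x0=(0.0890, 0.0133) x1=(0.4661, -0.3554) x2=(1.6180, 1.4500) x3=(1.0942, 0.1006) x4=(1.7766, 0.6226)
step 15: x0=(0.0371, 0.0534) x1=(0.5622, -0.2470) x2=(1.6081, 1.4227) x3=(1.1062, 0.0466) x4=(1.7740, 0.6228)
step 16: x0=(-0.0172, 0.0974) x1=(0.6591, -0.1410) x2=(1.5955, 1.3954) x3=(1.1203, -0.0075) x4=(1.7720, 0.6224)
step 17: x0=(-0.0732, 0.1444) x1=(0.7549, -0.0368) x2=(1.5802, 1.3689) x3=(1.1368, -0.0623) x4=(1.7708, 0.6215)
step 18: x0=(-0.1299, 0.1939) x1=(0.8478, 0.0667) x2=(1.5626, 1.3436) x3=(1.1561, -0.1186) x4=(1.7705, 0.6202)
step 19: x0=(-0.1862, 0.2455) x1=(0.9368, 0.1712) x2=(1.5428, 1.3203) x3=(1.1775, -0.1778) x4=(1.7711, 0.6186)
step 20: x0=(-0.2410, 0.2988) x1=(1.0222, 0.2775) x2=(1.5209, 1.2995) x3=(1.2001, -0.2406) x4=(1.7729, 0.6168)
step 21: x0=(-0.2929, 0.3535) x1=(1.1038, 0.3850) x2=(1.4971, 1.2816) x3=(1.2227, -0.3069) x4=(1.7759, 0.6147)
step 22: x0=(-0.3408, 0.4092) x1=(1.1811, 0.4927) x2=(1.4712, 1.2672) x3=(1.2448, -0.3760) x4=(1.7802, 0.6124)
step 23: x0=(-0.3836, 0.4655) x1=(1.2532, 0.5996) x2=(1.4435, 1.2565) x3=(1.2661, -0.4471) x4=(1.7860, 0.6097)
step 24: x0=(-0.4202, 0.5221) x1=(1.3196, 0.7050) x2=(1.4136, 1.2501) x3=(1.2861, -0.5195) x4=(1.7934, 0.6062)
step 25: x0=(-0.4497, 0.5785) x1=(1.3798, 0.8083) x2=(1.3813, 1.2481) x3=(1.3048, -0.5920) x4=(1.8022, 0.6016)
step 26: x0=(-0.4712, 0.6345) x1=(1.4347, 0.9094) x2=(1.3461, 1.2507) x3=(1.3220, -0.6638) x4=(1.8124, 0.5954)
step 27: x0=(-0.4841, 0.6894) x1=(1.4857, 1.0079) x2=(1.3069, 1.2578) x3=(1.3376, -0.7339) x4=(1.8235, 0.5873)
step 28: x0=(-0.4880, 0.7429) x1=(1.5350, 1.1042) x2=(1.2624, 1.2684) x3=(1.3515, -0.8012) x4=(1.8351, 0.5772)
step 29: x0=(-0.4824, 0.7946) x1=(1.5844, 1.1993) x2=(1.2118, 1.2807) x3=(1.3636, -0.8647) x4=(1.8469, 0.5651)
step 30: x0=(-0.4672, 0.8441) x1=(1.6346, 1.2938) x2=(1.1550, 1.2930) x3=(1.3739, -0.9235) x4=(1.8585, 0.5509)
step 31: x0=(-0.4425, 0.8909) x1=(1.6854, 1.3879) x2=(1.0929, 1.3040) x3=(1.3822, -0.9767) x4=(1.8696, 0.5350)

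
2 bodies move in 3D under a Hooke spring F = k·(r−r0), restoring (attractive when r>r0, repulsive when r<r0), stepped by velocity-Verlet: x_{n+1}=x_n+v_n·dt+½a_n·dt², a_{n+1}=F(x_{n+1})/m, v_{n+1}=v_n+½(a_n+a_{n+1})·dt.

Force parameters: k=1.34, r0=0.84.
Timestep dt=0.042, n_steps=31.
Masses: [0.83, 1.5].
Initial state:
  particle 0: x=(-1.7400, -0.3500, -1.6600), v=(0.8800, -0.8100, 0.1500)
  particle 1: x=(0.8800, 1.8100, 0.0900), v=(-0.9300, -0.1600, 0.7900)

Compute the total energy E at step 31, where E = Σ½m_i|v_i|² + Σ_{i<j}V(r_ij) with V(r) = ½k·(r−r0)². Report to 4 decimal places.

7.6843

step 0: x0=(-1.7400, -0.3500, -1.6600) x1=(0.8800, 1.8100, 0.0900)
step 1: x0=(-1.7001, -0.3816, -1.6518) x1=(0.8393, 1.8020, 0.1221)
step 2: x0=(-1.6546, -0.4084, -1.6396) x1=(0.7955, 1.7912, 0.1520)
step 3: x0=(-1.6037, -0.4303, -1.6234) x1=(0.7488, 1.7778, 0.1798)
step 4: x0=(-1.5476, -0.4474, -1.6033) x1=(0.6991, 1.7617, 0.2053)
step 5: x0=(-1.4866, -0.4596, -1.5793) x1=(0.6467, 1.7429, 0.2287)
step 6: x0=(-1.4210, -0.4670, -1.5513) x1=(0.5918, 1.7215, 0.2498)
step 7: x0=(-1.3510, -0.4697, -1.5194) x1=(0.5345, 1.6974, 0.2689)
step 8: x0=(-1.2769, -0.4678, -1.4837) x1=(0.4749, 1.6708, 0.2858)
step 9: x0=(-1.1992, -0.4613, -1.4442) x1=(0.4133, 1.6417, 0.3006)
step 10: x0=(-1.1181, -0.4505, -1.4011) x1=(0.3498, 1.6101, 0.3134)
step 11: x0=(-1.0339, -0.4353, -1.3544) x1=(0.2846, 1.5762, 0.3242)
step 12: x0=(-0.9471, -0.4161, -1.3044) x1=(0.2179, 1.5401, 0.3332)
step 13: x0=(-0.8579, -0.3930, -1.2510) x1=(0.1500, 1.5017, 0.3404)
step 14: x0=(-0.7668, -0.3662, -1.1946) x1=(0.0810, 1.4613, 0.3458)
step 15: x0=(-0.6740, -0.3359, -1.1352) x1=(0.0110, 1.4190, 0.3496)
step 16: x0=(-0.5800, -0.3024, -1.0731) x1=(-0.0596, 1.3749, 0.3519)
step 17: x0=(-0.4851, -0.2658, -1.0084) x1=(-0.1307, 1.3292, 0.3528)
step 18: x0=(-0.3895, -0.2265, -0.9414) x1=(-0.2022, 1.2819, 0.3523)
step 19: x0=(-0.2937, -0.1847, -0.8722) x1=(-0.2739, 1.2332, 0.3507)
step 20: x0=(-0.1978, -0.1407, -0.8011) x1=(-0.3455, 1.1833, 0.3481)
step 21: x0=(-0.1021, -0.0947, -0.7284) x1=(-0.4171, 1.1323, 0.3445)
step 22: x0=(-0.0069, -0.0470, -0.6541) x1=(-0.4884, 1.0804, 0.3400)
step 23: x0=(0.0877, 0.0022, -0.5784) x1=(-0.5593, 1.0276, 0.3349)
step 24: x0=(0.1815, 0.0527, -0.5017) x1=(-0.6298, 0.9741, 0.3290)
step 25: x0=(0.2742, 0.1043, -0.4238) x1=(-0.6998, 0.9200, 0.3226)
step 26: x0=(0.3658, 0.1570, -0.3451) x1=(-0.7690, 0.8653, 0.3158)
step 27: x0=(0.4560, 0.2105, -0.2656) x1=(-0.8375, 0.8101, 0.3084)
step 28: x0=(0.5444, 0.2648, -0.1853) x1=(-0.9051, 0.7546, 0.3006)
step 29: x0=(0.6310, 0.3198, -0.1043) x1=(-0.9716, 0.6986, 0.2925)
step 30: x0=(0.7152, 0.3753, -0.0228) x1=(-1.0368, 0.6423, 0.2841)
step 31: x0=(0.7967, 0.4312, 0.0591) x1=(-1.1005, 0.5858, 0.2754)
step 0 velocities: v0=(0.8800, -0.8100, 0.1500) v1=(-0.9300, -0.1600, 0.7900)
step 0: KE=1.7389, PE=5.9499, E=7.6889
step 31 velocities: v0=(1.9058, 1.3343, 1.9560) v1=(-1.4976, -1.3465, -0.2093)
step 31: KE=6.9088, PE=0.7754, E=7.6843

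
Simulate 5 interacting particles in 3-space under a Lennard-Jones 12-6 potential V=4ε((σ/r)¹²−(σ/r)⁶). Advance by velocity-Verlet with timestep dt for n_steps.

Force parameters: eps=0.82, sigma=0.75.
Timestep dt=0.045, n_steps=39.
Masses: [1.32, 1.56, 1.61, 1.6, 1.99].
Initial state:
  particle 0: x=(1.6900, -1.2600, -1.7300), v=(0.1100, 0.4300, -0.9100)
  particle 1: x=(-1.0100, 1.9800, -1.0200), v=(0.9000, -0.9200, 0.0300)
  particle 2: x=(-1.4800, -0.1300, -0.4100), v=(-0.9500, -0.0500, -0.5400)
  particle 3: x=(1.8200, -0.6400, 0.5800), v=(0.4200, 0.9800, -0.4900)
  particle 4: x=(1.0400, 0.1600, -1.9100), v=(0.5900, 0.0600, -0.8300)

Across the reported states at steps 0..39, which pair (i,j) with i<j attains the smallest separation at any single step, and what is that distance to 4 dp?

step 0: x0=(1.6900, -1.2600, -1.7300) x1=(-1.0100, 1.9800, -1.0200) x2=(-1.4800, -0.1300, -0.4100) x3=(1.8200, -0.6400, 0.5800) x4=(1.0400, 0.1600, -1.9100)
step 1: x0=(1.6949, -1.2405, -1.7710) x1=(-0.9695, 1.9386, -1.0186) x2=(-1.5227, -0.1322, -0.4343) x3=(1.8389, -0.5959, 0.5579) x4=(1.0666, 0.1626, -1.9473)
step 2: x0=(1.6997, -1.2209, -1.8119) x1=(-0.9290, 1.8972, -1.0173) x2=(-1.5655, -0.1345, -0.4586) x3=(1.8578, -0.5518, 0.5359) x4=(1.0932, 0.1651, -1.9847)
step 3: x0=(1.7044, -1.2009, -1.8529) x1=(-0.8885, 1.8557, -1.0159) x2=(-1.6082, -0.1367, -0.4829) x3=(1.8767, -0.5077, 0.5138) x4=(1.1199, 0.1674, -2.0219)
step 4: x0=(1.7090, -1.1807, -1.8939) x1=(-0.8480, 1.8143, -1.0146) x2=(-1.6509, -0.1389, -0.5072) x3=(1.8956, -0.4636, 0.4917) x4=(1.1467, 0.1696, -2.0592)
step 5: x0=(1.7134, -1.1602, -1.9350) x1=(-0.8075, 1.7728, -1.0132) x2=(-1.6937, -0.1411, -0.5316) x3=(1.9145, -0.4195, 0.4696) x4=(1.1736, 0.1715, -2.0964)
step 6: x0=(1.7177, -1.1393, -1.9761) x1=(-0.7670, 1.7313, -1.0118) x2=(-1.7364, -0.1432, -0.5559) x3=(1.9334, -0.3754, 0.4475) x4=(1.2006, 0.1732, -2.1336)
step 7: x0=(1.7219, -1.1180, -2.0172) x1=(-0.7266, 1.6897, -1.0105) x2=(-1.7791, -0.1454, -0.5802) x3=(1.9522, -0.3313, 0.4254) x4=(1.2277, 0.1746, -2.1708)
step 8: x0=(1.7258, -1.0962, -2.0584) x1=(-0.6861, 1.6482, -1.0091) x2=(-1.8217, -0.1475, -0.6046) x3=(1.9711, -0.2872, 0.4032) x4=(1.2549, 0.1757, -2.2079)
step 9: x0=(1.7296, -1.0739, -2.0996) x1=(-0.6456, 1.6066, -1.0077) x2=(-1.8644, -0.1496, -0.6289) x3=(1.9900, -0.2431, 0.3811) x4=(1.2822, 0.1765, -2.2450)
step 10: x0=(1.7331, -1.0509, -2.1409) x1=(-0.6052, 1.5650, -1.0063) x2=(-1.9071, -0.1517, -0.6533) x3=(2.0089, -0.1990, 0.3589) x4=(1.3096, 0.1768, -2.2820)
step 11: x0=(1.7364, -1.0273, -2.1823) x1=(-0.5647, 1.5234, -1.0050) x2=(-1.9497, -0.1538, -0.6776) x3=(2.0278, -0.1550, 0.3368) x4=(1.3373, 0.1767, -2.3190)
step 12: x0=(1.7394, -1.0027, -2.2238) x1=(-0.5243, 1.4818, -1.0036) x2=(-1.9924, -0.1558, -0.7020) x3=(2.0466, -0.1109, 0.3146) x4=(1.3651, 0.1760, -2.3559)
step 13: x0=(1.7421, -0.9772, -2.2653) x1=(-0.4839, 1.4402, -1.0022) x2=(-2.0350, -0.1579, -0.7263) x3=(2.0655, -0.0668, 0.2924) x4=(1.3931, 0.1746, -2.3927)
step 14: x0=(1.7444, -0.9505, -2.3070) x1=(-0.4434, 1.3985, -1.0008) x2=(-2.0776, -0.1599, -0.7507) x3=(2.0844, -0.0227, 0.2702) x4=(1.4214, 0.1725, -2.4294)
step 15: x0=(1.7463, -0.9224, -2.3489) x1=(-0.4030, 1.3569, -0.9994) x2=(-2.1202, -0.1620, -0.7750) x3=(2.1032, 0.0214, 0.2481) x4=(1.4499, 0.1694, -2.4660)
step 16: x0=(1.7478, -0.8924, -2.3909) x1=(-0.3626, 1.3152, -0.9981) x2=(-2.1628, -0.1640, -0.7994) x3=(2.1221, 0.0655, 0.2259) x4=(1.4788, 0.1651, -2.5025)
step 17: x0=(1.7486, -0.8604, -2.4332) x1=(-0.3222, 1.2735, -0.9967) x2=(-2.2054, -0.1660, -0.8237) x3=(2.1410, 0.1096, 0.2037) x4=(1.5080, 0.1594, -2.5389)
step 18: x0=(1.7489, -0.8256, -2.4757) x1=(-0.2818, 1.2318, -0.9953) x2=(-2.2480, -0.1680, -0.8481) x3=(2.1598, 0.1537, 0.1814) x4=(1.5376, 0.1520, -2.5750)
step 19: x0=(1.7484, -0.7876, -2.5186) x1=(-0.2414, 1.1901, -0.9939) x2=(-2.2905, -0.1700, -0.8725) x3=(2.1787, 0.1978, 0.1592) x4=(1.5677, 0.1423, -2.6109)
step 20: x0=(1.7472, -0.7457, -2.5618) x1=(-0.2010, 1.1484, -0.9926) x2=(-2.3331, -0.1720, -0.8968) x3=(2.1975, 0.2418, 0.1370) x4=(1.5983, 0.1301, -2.6466)
step 21: x0=(1.7454, -0.7003, -2.6054) x1=(-0.1605, 1.1066, -0.9912) x2=(-2.3756, -0.1740, -0.9212) x3=(2.2164, 0.2859, 0.1148) x4=(1.6293, 0.1156, -2.6820)
step 22: x0=(1.7439, -0.6571, -2.6488) x1=(-0.1201, 1.0649, -0.9898) x2=(-2.4182, -0.1760, -0.9456) x3=(2.2352, 0.3300, 0.0925) x4=(1.6600, 0.1025, -2.7175)
step 23: x0=(1.7452, -0.6391, -2.6899) x1=(-0.0797, 1.0232, -0.9885) x2=(-2.4607, -0.1780, -0.9699) x3=(2.2541, 0.3741, 0.0703) x4=(1.6890, 0.1062, -2.7546)
step 24: x0=(1.7495, -0.6609, -2.7275) x1=(-0.0393, 0.9814, -0.9871) x2=(-2.5033, -0.1800, -0.9943) x3=(2.2729, 0.4182, 0.0480) x4=(1.7159, 0.1363, -2.7940)
step 25: x0=(1.7542, -0.6916, -2.7644) x1=(0.0011, 0.9397, -0.9857) x2=(-2.5458, -0.1820, -1.0186) x3=(2.2917, 0.4623, 0.0258) x4=(1.7426, 0.1722, -2.8338)
step 26: x0=(1.7588, -0.7200, -2.8014) x1=(0.0416, 0.8979, -0.9844) x2=(-2.5883, -0.1840, -1.0430) x3=(2.3105, 0.5064, 0.0035) x4=(1.7693, 0.2067, -2.8735)
step 27: x0=(1.7635, -0.7443, -2.8388) x1=(0.0820, 0.8562, -0.9830) x2=(-2.6309, -0.1859, -1.0674) x3=(2.3293, 0.5505, -0.0187) x4=(1.7959, 0.2384, -2.9130)
step 28: x0=(1.7683, -0.7651, -2.8764) x1=(0.1225, 0.8144, -0.9817) x2=(-2.6734, -0.1879, -1.0917) x3=(2.3482, 0.5946, -0.0410) x4=(1.8225, 0.2678, -2.9523)
step 29: x0=(1.7733, -0.7828, -2.9143) x1=(0.1629, 0.7726, -0.9803) x2=(-2.7159, -0.1899, -1.1161) x3=(2.3669, 0.6386, -0.0633) x4=(1.8490, 0.2952, -2.9915)
step 30: x0=(1.7784, -0.7982, -2.9523) x1=(0.2034, 0.7309, -0.9790) x2=(-2.7584, -0.1919, -1.1405) x3=(2.3857, 0.6827, -0.0856) x4=(1.8753, 0.3210, -3.0306)
step 31: x0=(1.7837, -0.8117, -2.9904) x1=(0.2439, 0.6891, -0.9776) x2=(-2.8009, -0.1939, -1.1648) x3=(2.4045, 0.7268, -0.1079) x4=(1.9016, 0.3456, -3.0695)
step 32: x0=(1.7891, -0.8236, -3.0287) x1=(0.2844, 0.6473, -0.9763) x2=(-2.8435, -0.1959, -1.1892) x3=(2.4233, 0.7709, -0.1302) x4=(1.9277, 0.3691, -3.1084)
step 33: x0=(1.7947, -0.8342, -3.0670) x1=(0.3249, 0.6055, -0.9749) x2=(-2.8860, -0.1978, -1.2135) x3=(2.4420, 0.8150, -0.1525) x4=(1.9538, 0.3918, -3.1472)
step 34: x0=(1.8005, -0.8438, -3.1054) x1=(0.3654, 0.5638, -0.9736) x2=(-2.9285, -0.1998, -1.2379) x3=(2.4608, 0.8591, -0.1748) x4=(1.9797, 0.4137, -3.1860)
step 35: x0=(1.8063, -0.8524, -3.1439) x1=(0.4060, 0.5220, -0.9722) x2=(-2.9710, -0.2018, -1.2623) x3=(2.4795, 0.9032, -0.1971) x4=(2.0056, 0.4351, -3.2247)
step 36: x0=(1.8123, -0.8603, -3.1824) x1=(0.4466, 0.4802, -0.9709) x2=(-3.0135, -0.2038, -1.2866) x3=(2.4982, 0.9472, -0.2195) x4=(2.0314, 0.4560, -3.2634)
step 37: x0=(1.8184, -0.8675, -3.2209) x1=(0.4871, 0.4384, -0.9695) x2=(-3.0560, -0.2058, -1.3110) x3=(2.5169, 0.9913, -0.2418) x4=(2.0571, 0.4764, -3.3021)
step 38: x0=(1.8245, -0.8742, -3.2595) x1=(0.5277, 0.3967, -0.9682) x2=(-3.0986, -0.2078, -1.3354) x3=(2.5356, 1.0354, -0.2642) x4=(2.0827, 0.4964, -3.3407)
step 39: x0=(1.8308, -0.8804, -3.2981) x1=(0.5684, 0.3549, -0.9668) x2=(-3.1411, -0.2097, -1.3597) x3=(2.5542, 1.0795, -0.2865) x4=(2.1083, 0.5162, -3.3793)

pair (0,4), distance 0.7502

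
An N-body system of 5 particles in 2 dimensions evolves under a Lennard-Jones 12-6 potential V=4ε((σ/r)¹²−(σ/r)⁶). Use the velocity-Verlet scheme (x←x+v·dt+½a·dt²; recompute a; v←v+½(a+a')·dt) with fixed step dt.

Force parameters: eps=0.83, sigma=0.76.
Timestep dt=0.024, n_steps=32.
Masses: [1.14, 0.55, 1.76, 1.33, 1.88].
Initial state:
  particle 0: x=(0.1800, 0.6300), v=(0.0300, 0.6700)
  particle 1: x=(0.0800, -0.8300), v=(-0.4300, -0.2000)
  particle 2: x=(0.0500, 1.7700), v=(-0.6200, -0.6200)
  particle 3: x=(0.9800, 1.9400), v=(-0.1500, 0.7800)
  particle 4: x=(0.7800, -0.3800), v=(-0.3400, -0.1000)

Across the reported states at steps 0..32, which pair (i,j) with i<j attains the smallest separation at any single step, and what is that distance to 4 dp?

pair (0,2), distance 0.7654

step 0: x0=(0.1800, 0.6300) x1=(0.0800, -0.8300) x2=(0.0500, 1.7700) x3=(0.9800, 1.9400) x4=(0.7800, -0.3800)
step 1: x0=(0.1808, 0.6461) x1=(0.0687, -0.8353) x2=(0.0356, 1.7550) x3=(0.9758, 1.9586) x4=(0.7720, -0.3821)
step 2: x0=(0.1819, 0.6625) x1=(0.0560, -0.8413) x2=(0.0220, 1.7397) x3=(0.9705, 1.9769) x4=(0.7644, -0.3836)
step 3: x0=(0.1831, 0.6792) x1=(0.0425, -0.8475) x2=(0.0093, 1.7241) x3=(0.9641, 1.9948) x4=(0.7568, -0.3847)
step 4: x0=(0.1844, 0.6965) x1=(0.0289, -0.8537) x2=(-0.0025, 1.7081) x3=(0.9566, 2.0124) x4=(0.7491, -0.3856)
step 5: x0=(0.1857, 0.7144) x1=(0.0157, -0.8594) x2=(-0.0134, 1.6916) x3=(0.9482, 2.0295) x4=(0.7412, -0.3862)
step 6: x0=(0.1870, 0.7332) x1=(0.0033, -0.8644) x2=(-0.0235, 1.6746) x3=(0.9388, 2.0463) x4=(0.7329, -0.3869)
step 7: x0=(0.1883, 0.7529) x1=(-0.0080, -0.8686) x2=(-0.0328, 1.6570) x3=(0.9285, 2.0627) x4=(0.7242, -0.3875)
step 8: x0=(0.1894, 0.7736) x1=(-0.0180, -0.8718) x2=(-0.0413, 1.6389) x3=(0.9173, 2.0787) x4=(0.7151, -0.3881)
step 9: x0=(0.1904, 0.7951) x1=(-0.0267, -0.8740) x2=(-0.0491, 1.6203) x3=(0.9054, 2.0942) x4=(0.7054, -0.3888)
step 10: x0=(0.1916, 0.8166) x1=(-0.0340, -0.8753) x2=(-0.0562, 1.6018) x3=(0.8927, 2.1093) x4=(0.6954, -0.3897)
step 11: x0=(0.1934, 0.8362) x1=(-0.0401, -0.8755) x2=(-0.0632, 1.5847) x3=(0.8793, 2.1240) x4=(0.6849, -0.3906)
step 12: x0=(0.1972, 0.8502) x1=(-0.0450, -0.8750) x2=(-0.0710, 1.5714) x3=(0.8652, 2.1382) x4=(0.6740, -0.3915)
step 13: x0=(0.2048, 0.8544) x1=(-0.0492, -0.8738) x2=(-0.0806, 1.5646) x3=(0.8505, 2.1519) x4=(0.6628, -0.3925)
step 14: x0=(0.2169, 0.8477) x1=(-0.0529, -0.8723) x2=(-0.0926, 1.5650) x3=(0.8352, 2.1652) x4=(0.6514, -0.3934)
step 15: x0=(0.2321, 0.8338) x1=(-0.0567, -0.8707) x2=(-0.1062, 1.5702) x3=(0.8193, 2.1780) x4=(0.6400, -0.3941)
step 16: x0=(0.2487, 0.8170) x1=(-0.0611, -0.8696) x2=(-0.1201, 1.5775) x3=(0.8027, 2.1903) x4=(0.6288, -0.3945)
step 17: x0=(0.2656, 0.7996) x1=(-0.0669, -0.8692) x2=(-0.1338, 1.5852) x3=(0.7857, 2.2022) x4=(0.6179, -0.3945)
step 18: x0=(0.2822, 0.7827) x1=(-0.0745, -0.8700) x2=(-0.1468, 1.5927) x3=(0.7680, 2.2136) x4=(0.6074, -0.3938)
step 19: x0=(0.2984, 0.7665) x1=(-0.0840, -0.8720) x2=(-0.1590, 1.5998) x3=(0.7498, 2.2246) x4=(0.5975, -0.3925)
step 20: x0=(0.3141, 0.7510) x1=(-0.0953, -0.8752) x2=(-0.1704, 1.6063) x3=(0.7310, 2.2351) x4=(0.5880, -0.3906)
step 21: x0=(0.3294, 0.7362) x1=(-0.1078, -0.8792) x2=(-0.1809, 1.6125) x3=(0.7117, 2.2452) x4=(0.5788, -0.3880)
step 22: x0=(0.3442, 0.7217) x1=(-0.1210, -0.8836) x2=(-0.1907, 1.6183) x3=(0.6917, 2.2548) x4=(0.5697, -0.3849)
step 23: x0=(0.3586, 0.7075) x1=(-0.1343, -0.8879) x2=(-0.1997, 1.6239) x3=(0.6712, 2.2639) x4=(0.5606, -0.3815)
step 24: x0=(0.3727, 0.6934) x1=(-0.1471, -0.8918) x2=(-0.2080, 1.6292) x3=(0.6501, 2.2726) x4=(0.5512, -0.3776)
step 25: x0=(0.3865, 0.6791) x1=(-0.1590, -0.8950) x2=(-0.2155, 1.6345) x3=(0.6283, 2.2807) x4=(0.5416, -0.3734)
step 26: x0=(0.4001, 0.6644) x1=(-0.1698, -0.8973) x2=(-0.2223, 1.6398) x3=(0.6059, 2.2882) x4=(0.5315, -0.3689)
step 27: x0=(0.4135, 0.6493) x1=(-0.1793, -0.8985) x2=(-0.2284, 1.6452) x3=(0.5829, 2.2952) x4=(0.5209, -0.3641)
step 28: x0=(0.4267, 0.6335) x1=(-0.1874, -0.8985) x2=(-0.2338, 1.6507) x3=(0.5591, 2.3016) x4=(0.5099, -0.3589)
step 29: x0=(0.4397, 0.6168) x1=(-0.1941, -0.8974) x2=(-0.2386, 1.6563) x3=(0.5347, 2.3074) x4=(0.4985, -0.3533)
step 30: x0=(0.4527, 0.5992) x1=(-0.1993, -0.8950) x2=(-0.2426, 1.6623) x3=(0.5095, 2.3124) x4=(0.4866, -0.3472)
step 31: x0=(0.4654, 0.5805) x1=(-0.2033, -0.8916) x2=(-0.2459, 1.6685) x3=(0.4835, 2.3168) x4=(0.4743, -0.3405)
step 32: x0=(0.4780, 0.5608) x1=(-0.2062, -0.8872) x2=(-0.2484, 1.6752) x3=(0.4566, 2.3204) x4=(0.4617, -0.3334)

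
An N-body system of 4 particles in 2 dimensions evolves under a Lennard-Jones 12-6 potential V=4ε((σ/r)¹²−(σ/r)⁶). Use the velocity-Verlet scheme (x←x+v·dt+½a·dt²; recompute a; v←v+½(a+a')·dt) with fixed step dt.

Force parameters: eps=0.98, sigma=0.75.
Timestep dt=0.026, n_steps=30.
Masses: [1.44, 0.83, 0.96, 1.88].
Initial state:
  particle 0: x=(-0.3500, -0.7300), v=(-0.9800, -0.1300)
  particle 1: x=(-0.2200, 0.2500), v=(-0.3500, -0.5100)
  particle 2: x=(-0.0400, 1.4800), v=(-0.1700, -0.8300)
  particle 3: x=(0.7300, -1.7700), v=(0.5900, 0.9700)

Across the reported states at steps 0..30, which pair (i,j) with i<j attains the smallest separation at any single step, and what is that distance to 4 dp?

pair (1,2), distance 0.7601

step 0: x0=(-0.3500, -0.7300) x1=(-0.2200, 0.2500) x2=(-0.0400, 1.4800) x3=(0.7300, -1.7700)
step 1: x0=(-0.3754, -0.7328) x1=(-0.2292, 0.2359) x2=(-0.0445, 1.4581) x3=(0.7453, -1.7447)
step 2: x0=(-0.4004, -0.7342) x1=(-0.2386, 0.2202) x2=(-0.0490, 1.4356) x3=(0.7606, -1.7194)
step 3: x0=(-0.4252, -0.7344) x1=(-0.2484, 0.2028) x2=(-0.0537, 1.4125) x3=(0.7757, -1.6941)
step 4: x0=(-0.4496, -0.7332) x1=(-0.2584, 0.1836) x2=(-0.0584, 1.3888) x3=(0.7909, -1.6686)
step 5: x0=(-0.4736, -0.7306) x1=(-0.2689, 0.1627) x2=(-0.0633, 1.3644) x3=(0.8059, -1.6432)
step 6: x0=(-0.4973, -0.7266) x1=(-0.2798, 0.1401) x2=(-0.0683, 1.3393) x3=(0.8209, -1.6177)
step 7: x0=(-0.5206, -0.7214) x1=(-0.2911, 0.1160) x2=(-0.0734, 1.3136) x3=(0.8359, -1.5921)
step 8: x0=(-0.5435, -0.7154) x1=(-0.3026, 0.0911) x2=(-0.0786, 1.2872) x3=(0.8508, -1.5665)
step 9: x0=(-0.5665, -0.7094) x1=(-0.3140, 0.0670) x2=(-0.0839, 1.2601) x3=(0.8657, -1.5409)
step 10: x0=(-0.5898, -0.7050) x1=(-0.3243, 0.0463) x2=(-0.0894, 1.2324) x3=(0.8805, -1.5153)
step 11: x0=(-0.6144, -0.7041) x1=(-0.3323, 0.0326) x2=(-0.0950, 1.2039) x3=(0.8953, -1.4896)
step 12: x0=(-0.6407, -0.7078) x1=(-0.3371, 0.0277) x2=(-0.1008, 1.1747) x3=(0.9100, -1.4639)
step 13: x0=(-0.6685, -0.7152) x1=(-0.3390, 0.0299) x2=(-0.1067, 1.1447) x3=(0.9247, -1.4381)
step 14: x0=(-0.6969, -0.7242) x1=(-0.3394, 0.0361) x2=(-0.1129, 1.1136) x3=(0.9393, -1.4123)
step 15: x0=(-0.7254, -0.7332) x1=(-0.3395, 0.0438) x2=(-0.1193, 1.0813) x3=(0.9540, -1.3866)
step 16: x0=(-0.7534, -0.7415) x1=(-0.3398, 0.0518) x2=(-0.1260, 1.0476) x3=(0.9686, -1.3608)
step 17: x0=(-0.7807, -0.7486) x1=(-0.3408, 0.0597) x2=(-0.1331, 1.0121) x3=(0.9831, -1.3349)
step 18: x0=(-0.8074, -0.7544) x1=(-0.3424, 0.0677) x2=(-0.1406, 0.9746) x3=(0.9976, -1.3091)
step 19: x0=(-0.8333, -0.7589) x1=(-0.3447, 0.0759) x2=(-0.1487, 0.9348) x3=(1.0121, -1.2832)
step 20: x0=(-0.8584, -0.7622) x1=(-0.3478, 0.0840) x2=(-0.1571, 0.8934) x3=(1.0266, -1.2573)
step 21: x0=(-0.8828, -0.7643) x1=(-0.3522, 0.0891) x2=(-0.1654, 0.8527) x3=(1.0411, -1.2314)
step 22: x0=(-0.9066, -0.7654) x1=(-0.3600, 0.0833) x2=(-0.1717, 0.8198) x3=(1.0555, -1.2055)
step 23: x0=(-0.9297, -0.7653) x1=(-0.3738, 0.0567) x2=(-0.1739, 0.8033) x3=(1.0699, -1.1796)
step 24: x0=(-0.9520, -0.7642) x1=(-0.3923, 0.0148) x2=(-0.1730, 0.7983) x3=(1.0843, -1.1536)
step 25: x0=(-0.9734, -0.7619) x1=(-0.4132, -0.0324) x2=(-0.1714, 0.7960) x3=(1.0986, -1.1277)
step 26: x0=(-0.9939, -0.7584) x1=(-0.4352, -0.0802) x2=(-0.1701, 0.7925) x3=(1.1129, -1.1017)
step 27: x0=(-1.0137, -0.7540) x1=(-0.4577, -0.1272) x2=(-0.1694, 0.7869) x3=(1.1272, -1.0757)
step 28: x0=(-1.0336, -0.7497) x1=(-0.4791, -0.1716) x2=(-0.1694, 0.7793) x3=(1.1415, -1.0497)
step 29: x0=(-1.0557, -0.7478) x1=(-0.4960, -0.2100) x2=(-0.1700, 0.7697) x3=(1.1557, -1.0237)
step 30: x0=(-1.0830, -0.7508) x1=(-0.5031, -0.2377) x2=(-0.1712, 0.7585) x3=(1.1699, -0.9976)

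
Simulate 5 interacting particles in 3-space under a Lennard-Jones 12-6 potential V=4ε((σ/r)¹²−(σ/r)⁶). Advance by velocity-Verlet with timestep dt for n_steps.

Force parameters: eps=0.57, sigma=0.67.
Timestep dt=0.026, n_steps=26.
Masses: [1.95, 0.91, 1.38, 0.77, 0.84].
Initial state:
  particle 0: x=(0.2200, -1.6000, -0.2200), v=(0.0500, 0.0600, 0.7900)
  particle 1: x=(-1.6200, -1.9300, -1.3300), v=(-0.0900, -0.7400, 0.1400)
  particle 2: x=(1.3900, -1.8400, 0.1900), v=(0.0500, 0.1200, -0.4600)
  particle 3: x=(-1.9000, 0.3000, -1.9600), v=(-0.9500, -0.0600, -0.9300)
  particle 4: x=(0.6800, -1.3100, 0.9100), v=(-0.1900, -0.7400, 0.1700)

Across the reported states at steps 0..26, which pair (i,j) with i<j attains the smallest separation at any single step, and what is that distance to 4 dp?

pair (0,4), distance 0.6743

step 0: x0=(0.2200, -1.6000, -0.2200) x1=(-1.6200, -1.9300, -1.3300) x2=(1.3900, -1.8400, 0.1900) x3=(-1.9000, 0.3000, -1.9600) x4=(0.6800, -1.3100, 0.9100)
step 1: x0=(0.2214, -1.5984, -0.1994) x1=(-1.6223, -1.9492, -1.3264) x2=(1.3912, -1.8368, 0.1781) x3=(-1.9247, 0.2984, -1.9842) x4=(0.6751, -1.3293, 0.9142)
step 2: x0=(0.2228, -1.5969, -0.1787) x1=(-1.6247, -1.9685, -1.3227) x2=(1.3921, -1.8335, 0.1663) x3=(-1.9494, 0.2969, -2.0084) x4=(0.6704, -1.3489, 0.9180)
step 3: x0=(0.2244, -1.5953, -0.1579) x1=(-1.6270, -1.9877, -1.3191) x2=(1.3928, -1.8301, 0.1546) x3=(-1.9741, 0.2953, -2.0325) x4=(0.6658, -1.3686, 0.9214)
step 4: x0=(0.2261, -1.5937, -0.1369) x1=(-1.6293, -2.0069, -1.3154) x2=(1.3932, -1.8266, 0.1430) x3=(-1.9988, 0.2937, -2.0567) x4=(0.6613, -1.3886, 0.9242)
step 5: x0=(0.2280, -1.5921, -0.1158) x1=(-1.6317, -2.0262, -1.3118) x2=(1.3934, -1.8230, 0.1315) x3=(-2.0235, 0.2922, -2.0809) x4=(0.6569, -1.4087, 0.9266)
step 6: x0=(0.2300, -1.5906, -0.0946) x1=(-1.6340, -2.0454, -1.3081) x2=(1.3933, -1.8192, 0.1201) x3=(-2.0482, 0.2906, -2.1051) x4=(0.6526, -1.4290, 0.9284)
step 7: x0=(0.2322, -1.5890, -0.0731) x1=(-1.6363, -2.0646, -1.3045) x2=(1.3929, -1.8154, 0.1088) x3=(-2.0729, 0.2890, -2.1292) x4=(0.6483, -1.4495, 0.9296)
step 8: x0=(0.2346, -1.5874, -0.0515) x1=(-1.6386, -2.0838, -1.3008) x2=(1.3922, -1.8115, 0.0976) x3=(-2.0976, 0.2874, -2.1534) x4=(0.6441, -1.4701, 0.9301)
step 9: x0=(0.2372, -1.5858, -0.0296) x1=(-1.6409, -2.1031, -1.2972) x2=(1.3913, -1.8075, 0.0866) x3=(-2.1223, 0.2859, -2.1776) x4=(0.6398, -1.4908, 0.9299)
step 10: x0=(0.2400, -1.5842, -0.0075) x1=(-1.6433, -2.1223, -1.2935) x2=(1.3901, -1.8034, 0.0756) x3=(-2.1470, 0.2843, -2.2018) x4=(0.6355, -1.5117, 0.9289)
step 11: x0=(0.2430, -1.5826, 0.0150) x1=(-1.6456, -2.1415, -1.2899) x2=(1.3885, -1.7993, 0.0648) x3=(-2.1717, 0.2827, -2.2259) x4=(0.6311, -1.5328, 0.9271)
step 12: x0=(0.2464, -1.5810, 0.0377) x1=(-1.6479, -2.1607, -1.2862) x2=(1.3867, -1.7950, 0.0541) x3=(-2.1964, 0.2811, -2.2501) x4=(0.6265, -1.5539, 0.9242)
step 13: x0=(0.2500, -1.5794, 0.0609) x1=(-1.6502, -2.1799, -1.2826) x2=(1.3845, -1.7907, 0.0435) x3=(-2.2211, 0.2795, -2.2743) x4=(0.6218, -1.5752, 0.9202)
step 14: x0=(0.2540, -1.5779, 0.0845) x1=(-1.6525, -2.1991, -1.2789) x2=(1.3821, -1.7864, 0.0331) x3=(-2.2458, 0.2780, -2.2984) x4=(0.6167, -1.5964, 0.9150)
step 15: x0=(0.2584, -1.5764, 0.1087) x1=(-1.6548, -2.2183, -1.2752) x2=(1.3793, -1.7819, 0.0228) x3=(-2.2704, 0.2764, -2.3226) x4=(0.6114, -1.6178, 0.9083)
step 16: x0=(0.2631, -1.5749, 0.1334) x1=(-1.6571, -2.2376, -1.2716) x2=(1.3762, -1.7774, 0.0126) x3=(-2.2951, 0.2748, -2.3468) x4=(0.6056, -1.6390, 0.9000)
step 17: x0=(0.2683, -1.5735, 0.1588) x1=(-1.6594, -2.2568, -1.2679) x2=(1.3728, -1.7728, 0.0026) x3=(-2.3198, 0.2732, -2.3710) x4=(0.5993, -1.6602, 0.8900)
step 18: x0=(0.2740, -1.5723, 0.1847) x1=(-1.6617, -2.2760, -1.2643) x2=(1.3690, -1.7682, -0.0072) x3=(-2.3445, 0.2716, -2.3951) x4=(0.5925, -1.6813, 0.8784)
step 19: x0=(0.2799, -1.5711, 0.2109) x1=(-1.6640, -2.2952, -1.2606) x2=(1.3649, -1.7635, -0.0169) x3=(-2.3692, 0.2700, -2.4193) x4=(0.5857, -1.7022, 0.8658)
step 20: x0=(0.2858, -1.5698, 0.2366) x1=(-1.6663, -2.3144, -1.2569) x2=(1.3604, -1.7588, -0.0264) x3=(-2.3939, 0.2684, -2.4435) x4=(0.5795, -1.7234, 0.8541)
step 21: x0=(0.2907, -1.5680, 0.2599) x1=(-1.6686, -2.3336, -1.2533) x2=(1.3555, -1.7540, -0.0357) x3=(-2.4186, 0.2669, -2.4676) x4=(0.5762, -1.7460, 0.8478)
step 22: x0=(0.2934, -1.5647, 0.2781) x1=(-1.6709, -2.3528, -1.2496) x2=(1.3504, -1.7492, -0.0448) x3=(-2.4433, 0.2653, -2.4918) x4=(0.5787, -1.7721, 0.8528)
step 23: x0=(0.2936, -1.5595, 0.2910) x1=(-1.6732, -2.3720, -1.2459) x2=(1.3448, -1.7444, -0.0536) x3=(-2.4680, 0.2637, -2.5160) x4=(0.5875, -1.8026, 0.8700)
step 24: x0=(0.2925, -1.5531, 0.3009) x1=(-1.6755, -2.3912, -1.2423) x2=(1.3389, -1.7395, -0.0623) x3=(-2.4927, 0.2621, -2.5401) x4=(0.5999, -1.8360, 0.8937)
step 25: x0=(0.2911, -1.5464, 0.3099) x1=(-1.6778, -2.4104, -1.2386) x2=(1.3328, -1.7346, -0.0708) x3=(-2.5174, 0.2605, -2.5643) x4=(0.6135, -1.8702, 0.9192)
step 26: x0=(0.2899, -1.5397, 0.3190) x1=(-1.6801, -2.4296, -1.2349) x2=(1.3263, -1.7296, -0.0791) x3=(-2.5421, 0.2589, -2.5885) x4=(0.6270, -1.9043, 0.9440)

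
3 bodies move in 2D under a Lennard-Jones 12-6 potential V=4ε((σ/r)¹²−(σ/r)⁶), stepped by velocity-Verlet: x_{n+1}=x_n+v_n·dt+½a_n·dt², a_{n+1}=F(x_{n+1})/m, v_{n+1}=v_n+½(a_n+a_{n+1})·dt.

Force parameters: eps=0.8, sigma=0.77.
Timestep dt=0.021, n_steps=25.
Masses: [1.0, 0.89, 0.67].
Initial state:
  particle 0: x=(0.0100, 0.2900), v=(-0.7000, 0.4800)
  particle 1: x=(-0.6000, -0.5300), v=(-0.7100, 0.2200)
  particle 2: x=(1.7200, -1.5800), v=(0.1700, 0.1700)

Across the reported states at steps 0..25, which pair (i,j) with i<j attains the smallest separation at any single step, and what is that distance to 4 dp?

pair (0,1), distance 0.7959

step 0: x0=(0.0100, 0.2900) x1=(-0.6000, -0.5300) x2=(1.7200, -1.5800)
step 1: x0=(-0.0050, 0.2997) x1=(-0.6146, -0.5249) x2=(1.7236, -1.5764)
step 2: x0=(-0.0205, 0.3086) x1=(-0.6285, -0.5190) x2=(1.7271, -1.5729)
step 3: x0=(-0.0366, 0.3168) x1=(-0.6419, -0.5123) x2=(1.7307, -1.5693)
step 4: x0=(-0.0533, 0.3242) x1=(-0.6545, -0.5047) x2=(1.7342, -1.5657)
step 5: x0=(-0.0705, 0.3308) x1=(-0.6666, -0.4962) x2=(1.7378, -1.5621)
step 6: x0=(-0.0883, 0.3367) x1=(-0.6780, -0.4868) x2=(1.7413, -1.5585)
step 7: x0=(-0.1067, 0.3417) x1=(-0.6888, -0.4765) x2=(1.7449, -1.5549)
step 8: x0=(-0.1256, 0.3459) x1=(-0.6989, -0.4653) x2=(1.7484, -1.5513)
step 9: x0=(-0.1452, 0.3492) x1=(-0.7083, -0.4531) x2=(1.7519, -1.5477)
step 10: x0=(-0.1653, 0.3517) x1=(-0.7170, -0.4400) x2=(1.7554, -1.5441)
step 11: x0=(-0.1861, 0.3532) x1=(-0.7251, -0.4258) x2=(1.7590, -1.5405)
step 12: x0=(-0.2076, 0.3539) x1=(-0.7324, -0.4107) x2=(1.7625, -1.5369)
step 13: x0=(-0.2296, 0.3537) x1=(-0.7391, -0.3945) x2=(1.7660, -1.5333)
step 14: x0=(-0.2520, 0.3528) x1=(-0.7452, -0.3776) x2=(1.7695, -1.5297)
step 15: x0=(-0.2748, 0.3515) x1=(-0.7510, -0.3603) x2=(1.7730, -1.5261)
step 16: x0=(-0.2974, 0.3505) x1=(-0.7570, -0.3432) x2=(1.7765, -1.5224)
step 17: x0=(-0.3190, 0.3508) x1=(-0.7640, -0.3276) x2=(1.7800, -1.5188)
step 18: x0=(-0.3388, 0.3541) x1=(-0.7732, -0.3154) x2=(1.7835, -1.5152)
step 19: x0=(-0.3557, 0.3617) x1=(-0.7856, -0.3081) x2=(1.7870, -1.5116)
step 20: x0=(-0.3695, 0.3741) x1=(-0.8014, -0.3060) x2=(1.7905, -1.5079)
step 21: x0=(-0.3811, 0.3900) x1=(-0.8197, -0.3080) x2=(1.7939, -1.5043)
step 22: x0=(-0.3916, 0.4078) x1=(-0.8394, -0.3121) x2=(1.7974, -1.5007)
step 23: x0=(-0.4016, 0.4262) x1=(-0.8594, -0.3169) x2=(1.8009, -1.4970)
step 24: x0=(-0.4118, 0.4443) x1=(-0.8793, -0.3214) x2=(1.8044, -1.4934)
step 25: x0=(-0.4224, 0.4618) x1=(-0.8988, -0.3252) x2=(1.8079, -1.4898)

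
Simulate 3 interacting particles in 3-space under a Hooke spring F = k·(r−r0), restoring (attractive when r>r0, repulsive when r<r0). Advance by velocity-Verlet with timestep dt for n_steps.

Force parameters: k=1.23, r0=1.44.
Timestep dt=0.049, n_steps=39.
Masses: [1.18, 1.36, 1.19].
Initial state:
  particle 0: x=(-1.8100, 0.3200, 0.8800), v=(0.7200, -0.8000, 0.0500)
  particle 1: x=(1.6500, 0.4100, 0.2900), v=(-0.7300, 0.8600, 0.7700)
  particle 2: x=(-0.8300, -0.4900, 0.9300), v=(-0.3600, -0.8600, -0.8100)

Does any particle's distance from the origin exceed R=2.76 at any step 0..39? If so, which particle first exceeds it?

step 0: x0=(-1.8100, 0.3200, 0.8800) x1=(1.6500, 0.4100, 0.2900) x2=(-0.8300, -0.4900, 0.9300)
step 1: x0=(-1.7723, 0.2810, 0.8820) x1=(1.6107, 0.4516, 0.3284) x2=(-0.8460, -0.5317, 0.8899)
step 2: x0=(-1.7301, 0.2426, 0.8832) x1=(1.5647, 0.4920, 0.3681) x2=(-0.8588, -0.5727, 0.8492)
step 3: x0=(-1.6837, 0.2050, 0.8837) x1=(1.5122, 0.5311, 0.4090) x2=(-0.8684, -0.6128, 0.8080)
step 4: x0=(-1.6333, 0.1683, 0.8836) x1=(1.4534, 0.5685, 0.4508) x2=(-0.8747, -0.6522, 0.7662)
step 5: x0=(-1.5792, 0.1327, 0.8829) x1=(1.3887, 0.6044, 0.4934) x2=(-0.8779, -0.6907, 0.7240)
step 6: x0=(-1.5219, 0.0984, 0.8819) x1=(1.3184, 0.6384, 0.5367) x2=(-0.8780, -0.7284, 0.6814)
step 7: x0=(-1.4614, 0.0656, 0.8806) x1=(1.2429, 0.6705, 0.5805) x2=(-0.8751, -0.7653, 0.6384)
step 8: x0=(-1.3983, 0.0342, 0.8792) x1=(1.1625, 0.7005, 0.6247) x2=(-0.8693, -0.8015, 0.5952)
step 9: x0=(-1.3328, 0.0044, 0.8778) x1=(1.0776, 0.7286, 0.6691) x2=(-0.8609, -0.8368, 0.5517)
step 10: x0=(-1.2651, -0.0237, 0.8765) x1=(0.9887, 0.7545, 0.7135) x2=(-0.8499, -0.8714, 0.5081)
step 11: x0=(-1.1957, -0.0501, 0.8754) x1=(0.8963, 0.7783, 0.7580) x2=(-0.8367, -0.9052, 0.4642)
step 12: x0=(-1.1247, -0.0749, 0.8746) x1=(0.8006, 0.7999, 0.8023) x2=(-0.8213, -0.9382, 0.4202)
step 13: x0=(-1.0525, -0.0981, 0.8743) x1=(0.7022, 0.8194, 0.8463) x2=(-0.8039, -0.9703, 0.3761)
step 14: x0=(-0.9794, -0.1199, 0.8744) x1=(0.6015, 0.8368, 0.8899) x2=(-0.7848, -1.0016, 0.3320)
step 15: x0=(-0.9055, -0.1403, 0.8750) x1=(0.4988, 0.8522, 0.9330) x2=(-0.7643, -1.0318, 0.2880)
step 16: x0=(-0.8312, -0.1595, 0.8761) x1=(0.3946, 0.8657, 0.9755) x2=(-0.7423, -1.0610, 0.2441)
step 17: x0=(-0.7567, -0.1778, 0.8778) x1=(0.2891, 0.8773, 1.0175) x2=(-0.7192, -1.0889, 0.2004)
step 18: x0=(-0.6821, -0.1954, 0.8799) x1=(0.1827, 0.8872, 1.0587) x2=(-0.6951, -1.1156, 0.1571)
step 19: x0=(-0.6076, -0.2125, 0.8824) x1=(0.0756, 0.8954, 1.0991) x2=(-0.6702, -1.1409, 0.1142)
step 20: x0=(-0.5331, -0.2295, 0.8853) x1=(-0.0320, 0.9021, 1.1388) x2=(-0.6446, -1.1646, 0.0719)
step 21: x0=(-0.4588, -0.2464, 0.8883) x1=(-0.1400, 0.9074, 1.1776) x2=(-0.6184, -1.1866, 0.0304)
step 22: x0=(-0.3846, -0.2636, 0.8915) x1=(-0.2483, 0.9112, 1.2155) x2=(-0.5917, -1.2068, -0.0103)
step 23: x0=(-0.3105, -0.2811, 0.8948) x1=(-0.3568, 0.9136, 1.2524) x2=(-0.5648, -1.2250, -0.0498)
step 24: x0=(-0.2362, -0.2989, 0.8981) x1=(-0.4656, 0.9143, 1.2882) x2=(-0.5377, -1.2411, -0.0882)
step 25: x0=(-0.1619, -0.3169, 0.9013) x1=(-0.5744, 0.9133, 1.3229) x2=(-0.5105, -1.2549, -0.1251)
step 26: x0=(-0.0875, -0.3352, 0.9045) x1=(-0.6833, 0.9104, 1.3561) x2=(-0.4834, -1.2663, -0.1604)
step 27: x0=(-0.0131, -0.3534, 0.9077) x1=(-0.7919, 0.9052, 1.3878) x2=(-0.4565, -1.2752, -0.1939)
step 28: x0=(0.0610, -0.3715, 0.9108) x1=(-0.9001, 0.8977, 1.4179) x2=(-0.4299, -1.2815, -0.2255)
step 29: x0=(0.1348, -0.3893, 0.9139) x1=(-1.0075, 0.8875, 1.4461) x2=(-0.4038, -1.2850, -0.2549)
step 30: x0=(0.2079, -0.4067, 0.9171) x1=(-1.1138, 0.8744, 1.4722) x2=(-0.3784, -1.2857, -0.2821)
step 31: x0=(0.2800, -0.4234, 0.9203) x1=(-1.2186, 0.8583, 1.4961) x2=(-0.3537, -1.2835, -0.3067)
step 32: x0=(0.3508, -0.4395, 0.9235) x1=(-1.3214, 0.8389, 1.5177) x2=(-0.3299, -1.2783, -0.3288)
step 33: x0=(0.4199, -0.4547, 0.9269) x1=(-1.4219, 0.8163, 1.5368) x2=(-0.3072, -1.2702, -0.3480)
step 34: x0=(0.4871, -0.4691, 0.9304) x1=(-1.5195, 0.7902, 1.5532) x2=(-0.2857, -1.2590, -0.3644)
step 35: x0=(0.5519, -0.4824, 0.9341) x1=(-1.6140, 0.7607, 1.5668) x2=(-0.2655, -1.2449, -0.3778)
step 36: x0=(0.6139, -0.4947, 0.9379) x1=(-1.7048, 0.7276, 1.5776) x2=(-0.2467, -1.2278, -0.3880)
step 37: x0=(0.6729, -0.5058, 0.9419) x1=(-1.7916, 0.6910, 1.5854) x2=(-0.2296, -1.2077, -0.3950)
step 38: x0=(0.7284, -0.5158, 0.9460) x1=(-1.8739, 0.6509, 1.5902) x2=(-0.2141, -1.1848, -0.3988)
step 39: x0=(0.7802, -0.5247, 0.9504) x1=(-1.9514, 0.6073, 1.5919) x2=(-0.2005, -1.1591, -0.3992)

no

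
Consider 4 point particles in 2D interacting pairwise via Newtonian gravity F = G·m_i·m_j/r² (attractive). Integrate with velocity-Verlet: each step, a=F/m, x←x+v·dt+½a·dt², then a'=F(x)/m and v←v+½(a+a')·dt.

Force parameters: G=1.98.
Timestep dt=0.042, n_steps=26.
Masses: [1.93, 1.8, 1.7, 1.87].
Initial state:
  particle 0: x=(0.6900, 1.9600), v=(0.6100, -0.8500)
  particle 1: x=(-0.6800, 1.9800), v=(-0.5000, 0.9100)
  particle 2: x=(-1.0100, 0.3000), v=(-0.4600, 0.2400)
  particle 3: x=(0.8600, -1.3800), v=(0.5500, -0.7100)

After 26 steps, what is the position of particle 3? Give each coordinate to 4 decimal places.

(1.2113, -1.6480)

step 0: x0=(0.6900, 1.9600) x1=(-0.6800, 1.9800) x2=(-1.0100, 0.3000) x3=(0.8600, -1.3800)
step 1: x0=(0.7136, 1.9237) x1=(-0.6993, 2.0170) x2=(-1.0283, 0.3112) x3=(0.8826, -1.4090)
step 2: x0=(0.7333, 1.8862) x1=(-0.7154, 2.0514) x2=(-1.0446, 0.3246) x3=(0.9044, -1.4364)
step 3: x0=(0.7493, 1.8479) x1=(-0.7286, 2.0832) x2=(-1.0589, 0.3402) x3=(0.9253, -1.4622)
step 4: x0=(0.7617, 1.8086) x1=(-0.7389, 2.1122) x2=(-1.0712, 0.3579) x3=(0.9454, -1.4865)
step 5: x0=(0.7707, 1.7687) x1=(-0.7466, 2.1385) x2=(-1.0816, 0.3777) x3=(0.9647, -1.5092)
step 6: x0=(0.7764, 1.7280) x1=(-0.7518, 2.1619) x2=(-1.0899, 0.3996) x3=(0.9832, -1.5305)
step 7: x0=(0.7788, 1.6868) x1=(-0.7546, 2.1825) x2=(-1.0963, 0.4236) x3=(1.0010, -1.5503)
step 8: x0=(0.7779, 1.6451) x1=(-0.7551, 2.2001) x2=(-1.1006, 0.4497) x3=(1.0181, -1.5686)
step 9: x0=(0.7738, 1.6029) x1=(-0.7535, 2.2146) x2=(-1.1028, 0.4780) x3=(1.0345, -1.5855)
step 10: x0=(0.7666, 1.5603) x1=(-0.7497, 2.2261) x2=(-1.1029, 0.5084) x3=(1.0501, -1.6009)
step 11: x0=(0.7562, 1.5173) x1=(-0.7439, 2.2343) x2=(-1.1008, 0.5411) x3=(1.0651, -1.6149)
step 12: x0=(0.7427, 1.4741) x1=(-0.7362, 2.2392) x2=(-1.0964, 0.5761) x3=(1.0795, -1.6275)
step 13: x0=(0.7259, 1.4306) x1=(-0.7266, 2.2407) x2=(-1.0896, 0.6133) x3=(1.0931, -1.6386)
step 14: x0=(0.7059, 1.3868) x1=(-0.7152, 2.2385) x2=(-1.0803, 0.6531) x3=(1.1062, -1.6482)
step 15: x0=(0.6825, 1.3430) x1=(-0.7020, 2.2326) x2=(-1.0684, 0.6953) x3=(1.1186, -1.6564)
step 16: x0=(0.6556, 1.2992) x1=(-0.6872, 2.2227) x2=(-1.0536, 0.7402) x3=(1.1303, -1.6632)
step 17: x0=(0.6252, 1.2554) x1=(-0.6707, 2.2086) x2=(-1.0358, 0.7879) x3=(1.1414, -1.6685)
step 18: x0=(0.5910, 1.2117) x1=(-0.6526, 2.1900) x2=(-1.0147, 0.8386) x3=(1.1518, -1.6723)
step 19: x0=(0.5529, 1.1684) x1=(-0.6331, 2.1664) x2=(-0.9900, 0.8925) x3=(1.1617, -1.6746)
step 20: x0=(0.5106, 1.1256) x1=(-0.6122, 2.1374) x2=(-0.9612, 0.9499) x3=(1.1708, -1.6755)
step 21: x0=(0.4637, 1.0835) x1=(-0.5900, 2.1024) x2=(-0.9278, 1.0112) x3=(1.1793, -1.6748)
step 22: x0=(0.4118, 1.0426) x1=(-0.5668, 2.0606) x2=(-0.8892, 1.0768) x3=(1.1871, -1.6725)
step 23: x0=(0.3545, 1.0032) x1=(-0.5427, 2.0106) x2=(-0.8445, 1.1474) x3=(1.1942, -1.6688)
step 24: x0=(0.2911, 0.9661) x1=(-0.5184, 1.9509) x2=(-0.7923, 1.2242) x3=(1.2006, -1.6634)
step 25: x0=(0.2208, 0.9322) x1=(-0.4948, 1.8784) x2=(-0.7309, 1.3090) x3=(1.2063, -1.6565)
step 26: x0=(0.1429, 0.9033) x1=(-0.4740, 1.7872) x2=(-0.6570, 1.4063) x3=(1.2113, -1.6480)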